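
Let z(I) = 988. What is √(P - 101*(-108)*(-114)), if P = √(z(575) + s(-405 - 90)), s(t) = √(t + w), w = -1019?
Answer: √(-1243512 + √(988 + I*√1514)) ≈ 0.e-4 + 1115.1*I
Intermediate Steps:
s(t) = √(-1019 + t) (s(t) = √(t - 1019) = √(-1019 + t))
P = √(988 + I*√1514) (P = √(988 + √(-1019 + (-405 - 90))) = √(988 + √(-1019 - 495)) = √(988 + √(-1514)) = √(988 + I*√1514) ≈ 31.439 + 0.61883*I)
√(P - 101*(-108)*(-114)) = √(√(988 + I*√1514) - 101*(-108)*(-114)) = √(√(988 + I*√1514) + 10908*(-114)) = √(√(988 + I*√1514) - 1243512) = √(-1243512 + √(988 + I*√1514))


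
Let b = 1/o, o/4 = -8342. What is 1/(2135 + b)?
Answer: 33368/71240679 ≈ 0.00046838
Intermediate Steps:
o = -33368 (o = 4*(-8342) = -33368)
b = -1/33368 (b = 1/(-33368) = -1/33368 ≈ -2.9969e-5)
1/(2135 + b) = 1/(2135 - 1/33368) = 1/(71240679/33368) = 33368/71240679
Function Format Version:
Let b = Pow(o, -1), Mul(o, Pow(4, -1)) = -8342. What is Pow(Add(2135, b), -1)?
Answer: Rational(33368, 71240679) ≈ 0.00046838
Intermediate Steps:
o = -33368 (o = Mul(4, -8342) = -33368)
b = Rational(-1, 33368) (b = Pow(-33368, -1) = Rational(-1, 33368) ≈ -2.9969e-5)
Pow(Add(2135, b), -1) = Pow(Add(2135, Rational(-1, 33368)), -1) = Pow(Rational(71240679, 33368), -1) = Rational(33368, 71240679)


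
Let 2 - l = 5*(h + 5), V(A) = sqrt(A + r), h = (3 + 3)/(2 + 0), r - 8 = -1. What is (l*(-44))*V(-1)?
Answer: 1672*sqrt(6) ≈ 4095.5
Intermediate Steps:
r = 7 (r = 8 - 1 = 7)
h = 3 (h = 6/2 = 6*(1/2) = 3)
V(A) = sqrt(7 + A) (V(A) = sqrt(A + 7) = sqrt(7 + A))
l = -38 (l = 2 - 5*(3 + 5) = 2 - 5*8 = 2 - 1*40 = 2 - 40 = -38)
(l*(-44))*V(-1) = (-38*(-44))*sqrt(7 - 1) = 1672*sqrt(6)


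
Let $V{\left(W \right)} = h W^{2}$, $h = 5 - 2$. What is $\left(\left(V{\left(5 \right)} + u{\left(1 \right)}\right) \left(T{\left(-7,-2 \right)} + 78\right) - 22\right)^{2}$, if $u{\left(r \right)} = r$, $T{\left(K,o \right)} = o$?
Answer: $33108516$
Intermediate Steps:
$h = 3$ ($h = 5 - 2 = 3$)
$V{\left(W \right)} = 3 W^{2}$
$\left(\left(V{\left(5 \right)} + u{\left(1 \right)}\right) \left(T{\left(-7,-2 \right)} + 78\right) - 22\right)^{2} = \left(\left(3 \cdot 5^{2} + 1\right) \left(-2 + 78\right) - 22\right)^{2} = \left(\left(3 \cdot 25 + 1\right) 76 - 22\right)^{2} = \left(\left(75 + 1\right) 76 - 22\right)^{2} = \left(76 \cdot 76 - 22\right)^{2} = \left(5776 - 22\right)^{2} = 5754^{2} = 33108516$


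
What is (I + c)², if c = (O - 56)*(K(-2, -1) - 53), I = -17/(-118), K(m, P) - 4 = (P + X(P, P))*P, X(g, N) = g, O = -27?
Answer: 211908312225/13924 ≈ 1.5219e+7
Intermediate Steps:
K(m, P) = 4 + 2*P² (K(m, P) = 4 + (P + P)*P = 4 + (2*P)*P = 4 + 2*P²)
I = 17/118 (I = -17*(-1/118) = 17/118 ≈ 0.14407)
c = 3901 (c = (-27 - 56)*((4 + 2*(-1)²) - 53) = -83*((4 + 2*1) - 53) = -83*((4 + 2) - 53) = -83*(6 - 53) = -83*(-47) = 3901)
(I + c)² = (17/118 + 3901)² = (460335/118)² = 211908312225/13924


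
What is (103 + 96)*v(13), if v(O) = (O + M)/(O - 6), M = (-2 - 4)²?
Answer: 1393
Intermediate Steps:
M = 36 (M = (-6)² = 36)
v(O) = (36 + O)/(-6 + O) (v(O) = (O + 36)/(O - 6) = (36 + O)/(-6 + O))
(103 + 96)*v(13) = (103 + 96)*((36 + 13)/(-6 + 13)) = 199*(49/7) = 199*((⅐)*49) = 199*7 = 1393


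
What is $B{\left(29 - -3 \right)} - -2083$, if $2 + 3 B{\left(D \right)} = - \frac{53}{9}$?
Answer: $\frac{56170}{27} \approx 2080.4$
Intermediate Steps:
$B{\left(D \right)} = - \frac{71}{27}$ ($B{\left(D \right)} = - \frac{2}{3} + \frac{\left(-53\right) \frac{1}{9}}{3} = - \frac{2}{3} + \frac{1}{3} \left(- \frac{53}{9}\right) = - \frac{2}{3} - \frac{53}{27} = - \frac{71}{27}$)
$B{\left(29 - -3 \right)} - -2083 = - \frac{71}{27} - -2083 = - \frac{71}{27} + 2083 = \frac{56170}{27}$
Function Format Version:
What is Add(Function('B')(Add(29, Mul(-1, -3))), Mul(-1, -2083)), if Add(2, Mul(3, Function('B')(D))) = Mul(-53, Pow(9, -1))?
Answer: Rational(56170, 27) ≈ 2080.4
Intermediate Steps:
Function('B')(D) = Rational(-71, 27) (Function('B')(D) = Add(Rational(-2, 3), Mul(Rational(1, 3), Mul(-53, Pow(9, -1)))) = Add(Rational(-2, 3), Mul(Rational(1, 3), Mul(-53, Rational(1, 9)))) = Add(Rational(-2, 3), Mul(Rational(1, 3), Rational(-53, 9))) = Add(Rational(-2, 3), Rational(-53, 27)) = Rational(-71, 27))
Add(Function('B')(Add(29, Mul(-1, -3))), Mul(-1, -2083)) = Add(Rational(-71, 27), Mul(-1, -2083)) = Add(Rational(-71, 27), 2083) = Rational(56170, 27)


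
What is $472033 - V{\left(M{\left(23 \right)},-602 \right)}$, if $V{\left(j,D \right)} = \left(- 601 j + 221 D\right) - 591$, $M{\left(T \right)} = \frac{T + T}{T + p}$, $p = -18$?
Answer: $\frac{3055976}{5} \approx 6.112 \cdot 10^{5}$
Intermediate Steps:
$M{\left(T \right)} = \frac{2 T}{-18 + T}$ ($M{\left(T \right)} = \frac{T + T}{T - 18} = \frac{2 T}{-18 + T}$)
$V{\left(j,D \right)} = -591 - 601 j + 221 D$
$472033 - V{\left(M{\left(23 \right)},-602 \right)} = 472033 - \left(-591 - 601 \cdot 2 \cdot 23 \frac{1}{-18 + 23} + 221 \left(-602\right)\right) = 472033 - \left(-591 - 601 \cdot 2 \cdot 23 \cdot \frac{1}{5} - 133042\right) = 472033 - \left(-591 - \frac{27646}{5} - 133042\right) = 472033 - - \frac{695811}{5} = 472033 + \frac{695811}{5} = \frac{3055976}{5}$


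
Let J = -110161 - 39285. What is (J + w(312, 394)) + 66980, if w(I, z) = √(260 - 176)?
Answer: -82466 + 2*√21 ≈ -82457.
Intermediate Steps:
w(I, z) = 2*√21 (w(I, z) = √84 = 2*√21)
J = -149446
(J + w(312, 394)) + 66980 = (-149446 + 2*√21) + 66980 = -82466 + 2*√21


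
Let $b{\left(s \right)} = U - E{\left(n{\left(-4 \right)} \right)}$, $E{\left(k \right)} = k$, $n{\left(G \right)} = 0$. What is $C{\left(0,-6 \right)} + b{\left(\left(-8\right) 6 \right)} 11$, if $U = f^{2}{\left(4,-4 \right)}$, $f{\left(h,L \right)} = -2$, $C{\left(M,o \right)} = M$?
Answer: $44$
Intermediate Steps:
$U = 4$ ($U = \left(-2\right)^{2} = 4$)
$b{\left(s \right)} = 4$ ($b{\left(s \right)} = 4 - 0 = 4 + 0 = 4$)
$C{\left(0,-6 \right)} + b{\left(\left(-8\right) 6 \right)} 11 = 0 + 4 \cdot 11 = 0 + 44 = 44$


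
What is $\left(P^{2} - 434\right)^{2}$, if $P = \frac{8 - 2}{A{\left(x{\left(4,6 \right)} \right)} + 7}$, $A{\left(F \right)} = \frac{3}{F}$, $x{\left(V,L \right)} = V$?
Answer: $\frac{173470584004}{923521} \approx 1.8784 \cdot 10^{5}$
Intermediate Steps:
$P = \frac{24}{31}$ ($P = \frac{8 - 2}{\frac{3}{4} + 7} = \frac{6}{3 \cdot \frac{1}{4} + 7} = \frac{6}{\frac{3}{4} + 7} = \frac{6}{\frac{31}{4}} = 6 \cdot \frac{4}{31} = \frac{24}{31} \approx 0.77419$)
$\left(P^{2} - 434\right)^{2} = \left(\left(\frac{24}{31}\right)^{2} - 434\right)^{2} = \left(\frac{576}{961} - 434\right)^{2} = \left(- \frac{416498}{961}\right)^{2} = \frac{173470584004}{923521}$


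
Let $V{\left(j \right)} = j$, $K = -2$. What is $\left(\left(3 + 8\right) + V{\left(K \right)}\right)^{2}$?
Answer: $81$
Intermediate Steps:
$\left(\left(3 + 8\right) + V{\left(K \right)}\right)^{2} = \left(\left(3 + 8\right) - 2\right)^{2} = \left(11 - 2\right)^{2} = 9^{2} = 81$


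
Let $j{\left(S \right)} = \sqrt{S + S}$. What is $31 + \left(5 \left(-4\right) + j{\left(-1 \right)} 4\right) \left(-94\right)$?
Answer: $1911 - 376 i \sqrt{2} \approx 1911.0 - 531.74 i$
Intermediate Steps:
$j{\left(S \right)} = \sqrt{2} \sqrt{S}$ ($j{\left(S \right)} = \sqrt{2 S} = \sqrt{2} \sqrt{S}$)
$31 + \left(5 \left(-4\right) + j{\left(-1 \right)} 4\right) \left(-94\right) = 31 + \left(5 \left(-4\right) + \sqrt{2} \sqrt{-1} \cdot 4\right) \left(-94\right) = 31 + \left(-20 + \sqrt{2} i 4\right) \left(-94\right) = 31 + \left(-20 + i \sqrt{2} \cdot 4\right) \left(-94\right) = 31 + \left(-20 + 4 i \sqrt{2}\right) \left(-94\right) = 31 + \left(1880 - 376 i \sqrt{2}\right) = 1911 - 376 i \sqrt{2}$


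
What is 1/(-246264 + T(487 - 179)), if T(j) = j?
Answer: -1/245956 ≈ -4.0658e-6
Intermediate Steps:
1/(-246264 + T(487 - 179)) = 1/(-246264 + (487 - 179)) = 1/(-246264 + 308) = 1/(-245956) = -1/245956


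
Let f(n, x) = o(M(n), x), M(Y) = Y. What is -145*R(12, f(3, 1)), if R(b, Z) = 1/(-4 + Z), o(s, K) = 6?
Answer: -145/2 ≈ -72.500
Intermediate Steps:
f(n, x) = 6
-145*R(12, f(3, 1)) = -145/(-4 + 6) = -145/2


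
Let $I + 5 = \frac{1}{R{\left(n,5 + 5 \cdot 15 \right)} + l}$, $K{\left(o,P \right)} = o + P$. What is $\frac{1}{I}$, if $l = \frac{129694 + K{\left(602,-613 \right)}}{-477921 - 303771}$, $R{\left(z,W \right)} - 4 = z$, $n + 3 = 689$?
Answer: $- \frac{539237797}{2695407293} \approx -0.20006$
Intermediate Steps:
$n = 686$ ($n = -3 + 689 = 686$)
$R{\left(z,W \right)} = 4 + z$
$K{\left(o,P \right)} = P + o$
$l = - \frac{129683}{781692}$ ($l = \frac{129694 + \left(-613 + 602\right)}{-477921 - 303771} = \frac{129694 - 11}{-781692} = 129683 \left(- \frac{1}{781692}\right) = - \frac{129683}{781692} \approx -0.1659$)
$I = - \frac{2695407293}{539237797}$ ($I = -5 + \frac{1}{\left(4 + 686\right) - \frac{129683}{781692}} = -5 + \frac{1}{690 - \frac{129683}{781692}} = -5 + \frac{1}{\frac{539237797}{781692}} = -5 + \frac{781692}{539237797} = - \frac{2695407293}{539237797} \approx -4.9986$)
$\frac{1}{I} = \frac{1}{- \frac{2695407293}{539237797}} = - \frac{539237797}{2695407293}$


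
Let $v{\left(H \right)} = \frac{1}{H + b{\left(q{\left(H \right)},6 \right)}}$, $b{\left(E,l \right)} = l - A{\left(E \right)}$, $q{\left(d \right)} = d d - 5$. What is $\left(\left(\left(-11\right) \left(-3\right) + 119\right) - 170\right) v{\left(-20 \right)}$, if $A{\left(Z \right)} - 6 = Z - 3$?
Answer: $\frac{9}{206} \approx 0.043689$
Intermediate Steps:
$q{\left(d \right)} = -5 + d^{2}$ ($q{\left(d \right)} = d^{2} - 5 = -5 + d^{2}$)
$A{\left(Z \right)} = 3 + Z$ ($A{\left(Z \right)} = 6 + \left(Z - 3\right) = 6 + \left(-3 + Z\right) = 3 + Z$)
$b{\left(E,l \right)} = -3 + l - E$ ($b{\left(E,l \right)} = l - \left(3 + E\right) = -3 + l - E$)
$v{\left(H \right)} = \frac{1}{8 + H - H^{2}}$ ($v{\left(H \right)} = \frac{1}{H - \left(-8 + H^{2}\right)} = \frac{1}{8 + H - H^{2}}$)
$\left(\left(\left(-11\right) \left(-3\right) + 119\right) - 170\right) v{\left(-20 \right)} = \frac{\left(\left(-11\right) \left(-3\right) + 119\right) - 170}{8 - 20 - \left(-20\right)^{2}} = \frac{\left(33 + 119\right) - 170}{8 - 20 - 400} = \frac{152 - 170}{8 - 20 - 400} = - \frac{18}{-412} = \left(-18\right) \left(- \frac{1}{412}\right) = \frac{9}{206}$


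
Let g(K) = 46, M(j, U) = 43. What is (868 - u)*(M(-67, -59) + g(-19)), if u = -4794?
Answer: 503918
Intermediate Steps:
(868 - u)*(M(-67, -59) + g(-19)) = (868 - 1*(-4794))*(43 + 46) = (868 + 4794)*89 = 5662*89 = 503918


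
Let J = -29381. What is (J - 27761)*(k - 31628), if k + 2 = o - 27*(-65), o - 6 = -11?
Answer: 1707402960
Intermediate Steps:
o = -5 (o = 6 - 11 = -5)
k = 1748 (k = -2 + (-5 - 27*(-65)) = -2 + (-5 + 1755) = -2 + 1750 = 1748)
(J - 27761)*(k - 31628) = (-29381 - 27761)*(1748 - 31628) = -57142*(-29880) = 1707402960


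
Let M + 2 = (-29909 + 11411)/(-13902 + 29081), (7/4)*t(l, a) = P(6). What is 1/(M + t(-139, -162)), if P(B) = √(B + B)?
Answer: -4542209497/9090167024 - 1612814287*√3/9090167024 ≈ -0.80699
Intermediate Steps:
P(B) = √2*√B (P(B) = √(2*B) = √2*√B)
t(l, a) = 8*√3/7 (t(l, a) = 4*(√2*√6)/7 = 4*(2*√3)/7 = 8*√3/7)
M = -48856/15179 (M = -2 + (-29909 + 11411)/(-13902 + 29081) = -2 - 18498/15179 = -48856/15179 ≈ -3.2187)
1/(M + t(-139, -162)) = 1/(-48856/15179 + 8*√3/7)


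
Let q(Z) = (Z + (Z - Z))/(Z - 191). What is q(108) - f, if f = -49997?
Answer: 4149643/83 ≈ 49996.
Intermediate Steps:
q(Z) = Z/(-191 + Z) (q(Z) = (Z + 0)/(-191 + Z) = Z/(-191 + Z))
q(108) - f = 108/(-191 + 108) - 1*(-49997) = 108/(-83) + 49997 = 108*(-1/83) + 49997 = -108/83 + 49997 = 4149643/83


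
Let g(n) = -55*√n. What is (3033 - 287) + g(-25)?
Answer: 2746 - 275*I ≈ 2746.0 - 275.0*I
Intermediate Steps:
(3033 - 287) + g(-25) = (3033 - 287) - 275*I = 2746 - 275*I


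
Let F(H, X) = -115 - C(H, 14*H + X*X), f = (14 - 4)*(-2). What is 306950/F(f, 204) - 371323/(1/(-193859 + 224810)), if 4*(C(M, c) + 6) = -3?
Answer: -4976391496709/433 ≈ -1.1493e+10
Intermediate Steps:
C(M, c) = -27/4 (C(M, c) = -6 + (1/4)*(-3) = -6 - 3/4 = -27/4)
f = -20 (f = 10*(-2) = -20)
F(H, X) = -433/4 (F(H, X) = -115 - 1*(-27/4) = -115 + 27/4 = -433/4)
306950/F(f, 204) - 371323/(1/(-193859 + 224810)) = 306950/(-433/4) - 371323/(1/(-193859 + 224810)) = 306950*(-4/433) - 371323/(1/30951) = -1227800/433 - 371323/1/30951 = -1227800/433 - 371323*30951 = -1227800/433 - 11492818173 = -4976391496709/433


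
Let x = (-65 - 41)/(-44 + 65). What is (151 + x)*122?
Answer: 373930/21 ≈ 17806.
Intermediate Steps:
x = -106/21 ≈ -5.0476
(151 + x)*122 = (151 - 106/21)*122 = (3065/21)*122 = 373930/21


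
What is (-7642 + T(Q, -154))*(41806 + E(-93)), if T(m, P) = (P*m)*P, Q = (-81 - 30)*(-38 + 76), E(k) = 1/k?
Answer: -388957944445610/93 ≈ -4.1823e+12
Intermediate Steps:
Q = -4218 (Q = -111*38 = -4218)
T(m, P) = m*P**2
(-7642 + T(Q, -154))*(41806 + E(-93)) = (-7642 - 4218*(-154)**2)*(41806 + 1/(-93)) = (-7642 - 4218*23716)*(41806 - 1/93) = (-7642 - 100034088)*(3887957/93) = -100041730*3887957/93 = -388957944445610/93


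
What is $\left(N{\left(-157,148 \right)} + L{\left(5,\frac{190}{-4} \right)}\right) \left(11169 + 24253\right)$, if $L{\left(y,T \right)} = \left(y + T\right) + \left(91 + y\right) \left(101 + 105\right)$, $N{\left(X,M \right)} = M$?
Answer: $704242493$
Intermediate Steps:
$L{\left(y,T \right)} = 18746 + T + 207 y$ ($L{\left(y,T \right)} = \left(T + y\right) + \left(91 + y\right) 206 = \left(T + y\right) + \left(18746 + 206 y\right) = 18746 + T + 207 y$)
$\left(N{\left(-157,148 \right)} + L{\left(5,\frac{190}{-4} \right)}\right) \left(11169 + 24253\right) = \left(148 + \left(18746 + \frac{190}{-4} + 207 \cdot 5\right)\right) \left(11169 + 24253\right) = \left(148 + \left(18746 + 190 \left(- \frac{1}{4}\right) + 1035\right)\right) 35422 = \left(148 + \left(18746 - \frac{95}{2} + 1035\right)\right) 35422 = \left(148 + \frac{39467}{2}\right) 35422 = \frac{39763}{2} \cdot 35422 = 704242493$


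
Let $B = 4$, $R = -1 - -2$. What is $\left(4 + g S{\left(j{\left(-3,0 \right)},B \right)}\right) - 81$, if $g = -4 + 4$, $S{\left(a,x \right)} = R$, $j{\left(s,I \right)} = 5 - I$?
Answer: $-77$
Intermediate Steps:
$R = 1$ ($R = -1 + 2 = 1$)
$S{\left(a,x \right)} = 1$
$g = 0$
$\left(4 + g S{\left(j{\left(-3,0 \right)},B \right)}\right) - 81 = \left(4 + 0 \cdot 1\right) - 81 = \left(4 + 0\right) - 81 = 4 - 81 = -77$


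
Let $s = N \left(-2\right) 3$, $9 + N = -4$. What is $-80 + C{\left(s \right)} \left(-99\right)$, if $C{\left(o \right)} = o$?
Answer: $-7802$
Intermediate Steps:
$N = -13$ ($N = -9 - 4 = -13$)
$s = 78$ ($s = \left(-13\right) \left(-2\right) 3 = 26 \cdot 3 = 78$)
$-80 + C{\left(s \right)} \left(-99\right) = -80 + 78 \left(-99\right) = -80 - 7722 = -7802$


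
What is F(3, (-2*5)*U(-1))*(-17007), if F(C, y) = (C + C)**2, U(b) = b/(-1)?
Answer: -612252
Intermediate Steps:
U(b) = -b (U(b) = b*(-1) = -b)
F(C, y) = 4*C**2 (F(C, y) = (2*C)**2 = 4*C**2)
F(3, (-2*5)*U(-1))*(-17007) = (4*3**2)*(-17007) = (4*9)*(-17007) = 36*(-17007) = -612252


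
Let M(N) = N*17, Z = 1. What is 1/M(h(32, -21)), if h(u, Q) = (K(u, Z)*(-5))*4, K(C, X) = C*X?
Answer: -1/10880 ≈ -9.1912e-5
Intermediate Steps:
h(u, Q) = -20*u (h(u, Q) = ((u*1)*(-5))*4 = (u*(-5))*4 = -5*u*4 = -20*u)
M(N) = 17*N
1/M(h(32, -21)) = 1/(17*(-20*32)) = 1/(17*(-640)) = 1/(-10880) = -1/10880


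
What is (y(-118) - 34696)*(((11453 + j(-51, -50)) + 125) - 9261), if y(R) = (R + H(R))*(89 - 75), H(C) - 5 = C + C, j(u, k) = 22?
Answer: -92582298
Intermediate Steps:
H(C) = 5 + 2*C (H(C) = 5 + (C + C) = 5 + 2*C)
y(R) = 70 + 42*R (y(R) = (R + (5 + 2*R))*(89 - 75) = (5 + 3*R)*14 = 70 + 42*R)
(y(-118) - 34696)*(((11453 + j(-51, -50)) + 125) - 9261) = ((70 + 42*(-118)) - 34696)*(((11453 + 22) + 125) - 9261) = ((70 - 4956) - 34696)*((11475 + 125) - 9261) = (-4886 - 34696)*(11600 - 9261) = -39582*2339 = -92582298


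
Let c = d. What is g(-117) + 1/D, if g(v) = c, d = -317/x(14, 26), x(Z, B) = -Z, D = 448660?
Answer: 71112617/3140620 ≈ 22.643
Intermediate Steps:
d = 317/14 (d = -317/((-1*14)) = -317/(-14) = -317*(-1/14) = 317/14 ≈ 22.643)
c = 317/14 ≈ 22.643
g(v) = 317/14
g(-117) + 1/D = 317/14 + 1/448660 = 71112617/3140620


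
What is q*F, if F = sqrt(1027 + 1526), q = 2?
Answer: 2*sqrt(2553) ≈ 101.05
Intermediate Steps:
F = sqrt(2553) ≈ 50.527
q*F = 2*sqrt(2553)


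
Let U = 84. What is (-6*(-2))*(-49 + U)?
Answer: 420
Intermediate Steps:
(-6*(-2))*(-49 + U) = (-6*(-2))*(-49 + 84) = 12*35 = 420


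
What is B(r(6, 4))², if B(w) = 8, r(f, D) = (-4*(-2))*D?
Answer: 64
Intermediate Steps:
r(f, D) = 8*D
B(r(6, 4))² = 8² = 64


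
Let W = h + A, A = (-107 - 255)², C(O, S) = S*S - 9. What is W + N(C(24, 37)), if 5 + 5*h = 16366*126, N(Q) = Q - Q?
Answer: 2717331/5 ≈ 5.4347e+5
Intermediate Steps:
C(O, S) = -9 + S² (C(O, S) = S² - 9 = -9 + S²)
N(Q) = 0
h = 2062111/5 (h = -1 + (16366*126)/5 = -1 + (⅕)*2062116 = -1 + 2062116/5 = 2062111/5 ≈ 4.1242e+5)
A = 131044 (A = (-362)² = 131044)
W = 2717331/5 (W = 2062111/5 + 131044 = 2717331/5 ≈ 5.4347e+5)
W + N(C(24, 37)) = 2717331/5 + 0 = 2717331/5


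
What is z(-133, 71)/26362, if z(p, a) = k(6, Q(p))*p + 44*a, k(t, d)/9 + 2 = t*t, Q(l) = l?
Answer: -18787/13181 ≈ -1.4253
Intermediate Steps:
k(t, d) = -18 + 9*t**2 (k(t, d) = -18 + 9*(t*t) = -18 + 9*t**2)
z(p, a) = 44*a + 306*p (z(p, a) = (-18 + 9*6**2)*p + 44*a = (-18 + 9*36)*p + 44*a = (-18 + 324)*p + 44*a = 306*p + 44*a = 44*a + 306*p)
z(-133, 71)/26362 = (44*71 + 306*(-133))/26362 = (3124 - 40698)*(1/26362) = -37574*1/26362 = -18787/13181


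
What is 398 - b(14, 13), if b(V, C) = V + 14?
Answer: 370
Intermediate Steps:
b(V, C) = 14 + V
398 - b(14, 13) = 398 - (14 + 14) = 398 - 1*28 = 398 - 28 = 370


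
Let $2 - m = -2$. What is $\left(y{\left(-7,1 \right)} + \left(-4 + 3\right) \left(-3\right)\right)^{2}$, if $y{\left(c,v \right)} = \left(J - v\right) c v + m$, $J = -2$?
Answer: $784$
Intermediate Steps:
$m = 4$ ($m = 2 - -2 = 2 + 2 = 4$)
$y{\left(c,v \right)} = 4 + c v \left(-2 - v\right)$ ($y{\left(c,v \right)} = \left(-2 - v\right) c v + 4 = c \left(-2 - v\right) v + 4 = c v \left(-2 - v\right) + 4 = 4 + c v \left(-2 - v\right)$)
$\left(y{\left(-7,1 \right)} + \left(-4 + 3\right) \left(-3\right)\right)^{2} = \left(\left(4 - - 7 \cdot 1^{2} - \left(-14\right) 1\right) + \left(-4 + 3\right) \left(-3\right)\right)^{2} = \left(\left(4 - \left(-7\right) 1 + 14\right) - -3\right)^{2} = \left(\left(4 + 7 + 14\right) + 3\right)^{2} = \left(25 + 3\right)^{2} = 28^{2} = 784$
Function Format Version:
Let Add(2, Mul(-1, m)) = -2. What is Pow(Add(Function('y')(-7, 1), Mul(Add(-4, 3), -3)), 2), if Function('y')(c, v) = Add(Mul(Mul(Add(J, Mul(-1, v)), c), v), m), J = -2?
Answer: 784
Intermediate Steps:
m = 4 (m = Add(2, Mul(-1, -2)) = Add(2, 2) = 4)
Function('y')(c, v) = Add(4, Mul(c, v, Add(-2, Mul(-1, v)))) (Function('y')(c, v) = Add(Mul(Mul(Add(-2, Mul(-1, v)), c), v), 4) = Add(Mul(Mul(c, Add(-2, Mul(-1, v))), v), 4) = Add(Mul(c, v, Add(-2, Mul(-1, v))), 4) = Add(4, Mul(c, v, Add(-2, Mul(-1, v)))))
Pow(Add(Function('y')(-7, 1), Mul(Add(-4, 3), -3)), 2) = Pow(Add(Add(4, Mul(-1, -7, Pow(1, 2)), Mul(-2, -7, 1)), Mul(Add(-4, 3), -3)), 2) = Pow(Add(Add(4, Mul(-1, -7, 1), 14), Mul(-1, -3)), 2) = Pow(Add(Add(4, 7, 14), 3), 2) = Pow(Add(25, 3), 2) = Pow(28, 2) = 784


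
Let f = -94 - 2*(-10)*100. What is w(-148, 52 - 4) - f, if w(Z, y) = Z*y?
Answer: -9010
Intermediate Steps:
f = 1906 (f = -94 + 20*100 = -94 + 2000 = 1906)
w(-148, 52 - 4) - f = -148*(52 - 4) - 1*1906 = -148*48 - 1906 = -7104 - 1906 = -9010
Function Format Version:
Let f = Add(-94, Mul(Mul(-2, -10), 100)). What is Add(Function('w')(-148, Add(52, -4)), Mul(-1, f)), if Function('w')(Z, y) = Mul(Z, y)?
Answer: -9010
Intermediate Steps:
f = 1906 (f = Add(-94, Mul(20, 100)) = Add(-94, 2000) = 1906)
Add(Function('w')(-148, Add(52, -4)), Mul(-1, f)) = Add(Mul(-148, Add(52, -4)), Mul(-1, 1906)) = Add(Mul(-148, 48), -1906) = Add(-7104, -1906) = -9010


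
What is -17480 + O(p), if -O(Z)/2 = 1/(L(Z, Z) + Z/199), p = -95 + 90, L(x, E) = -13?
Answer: -22653881/1296 ≈ -17480.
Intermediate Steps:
p = -5
O(Z) = -2/(-13 + Z/199)
-17480 + O(p) = -17480 - 398/(-2587 - 5) = -17480 - 398/(-2592) = -17480 - 398*(-1/2592) = -17480 + 199/1296 = -22653881/1296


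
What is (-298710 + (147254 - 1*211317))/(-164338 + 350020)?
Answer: -362773/185682 ≈ -1.9537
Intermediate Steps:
(-298710 + (147254 - 1*211317))/(-164338 + 350020) = (-298710 + (147254 - 211317))/185682 = (-298710 - 64063)*(1/185682) = -362773*1/185682 = -362773/185682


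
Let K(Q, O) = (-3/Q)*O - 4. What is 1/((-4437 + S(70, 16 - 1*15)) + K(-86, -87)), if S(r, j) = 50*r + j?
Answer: -86/81101 ≈ -0.0010604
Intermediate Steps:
S(r, j) = j + 50*r
K(Q, O) = -4 - 3*O/Q (K(Q, O) = -3*O/Q - 4 = -4 - 3*O/Q)
1/((-4437 + S(70, 16 - 1*15)) + K(-86, -87)) = 1/((-4437 + ((16 - 1*15) + 50*70)) + (-4 - 3*(-87)/(-86))) = 1/((-4437 + ((16 - 15) + 3500)) + (-4 - 3*(-87)*(-1/86))) = 1/((-4437 + (1 + 3500)) + (-4 - 261/86)) = 1/((-4437 + 3501) - 605/86) = 1/(-936 - 605/86) = 1/(-81101/86) = -86/81101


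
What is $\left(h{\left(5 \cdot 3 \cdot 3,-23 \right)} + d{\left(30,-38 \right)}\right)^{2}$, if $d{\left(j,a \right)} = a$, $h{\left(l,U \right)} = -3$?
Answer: $1681$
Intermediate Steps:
$\left(h{\left(5 \cdot 3 \cdot 3,-23 \right)} + d{\left(30,-38 \right)}\right)^{2} = \left(-3 - 38\right)^{2} = \left(-41\right)^{2} = 1681$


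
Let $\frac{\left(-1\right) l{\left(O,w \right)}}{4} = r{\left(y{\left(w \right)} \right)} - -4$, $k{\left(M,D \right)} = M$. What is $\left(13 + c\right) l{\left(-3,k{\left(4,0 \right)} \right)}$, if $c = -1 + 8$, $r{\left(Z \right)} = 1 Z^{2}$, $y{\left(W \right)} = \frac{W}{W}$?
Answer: $-400$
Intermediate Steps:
$y{\left(W \right)} = 1$
$r{\left(Z \right)} = Z^{2}$
$l{\left(O,w \right)} = -20$ ($l{\left(O,w \right)} = - 4 \left(1^{2} - -4\right) = - 4 \left(1 + 4\right) = \left(-4\right) 5 = -20$)
$c = 7$
$\left(13 + c\right) l{\left(-3,k{\left(4,0 \right)} \right)} = \left(13 + 7\right) \left(-20\right) = 20 \left(-20\right) = -400$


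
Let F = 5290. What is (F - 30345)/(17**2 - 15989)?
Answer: 5011/3140 ≈ 1.5959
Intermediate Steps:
(F - 30345)/(17**2 - 15989) = (5290 - 30345)/(17**2 - 15989) = -25055/(289 - 15989) = -25055/(-15700) = -25055*(-1/15700) = 5011/3140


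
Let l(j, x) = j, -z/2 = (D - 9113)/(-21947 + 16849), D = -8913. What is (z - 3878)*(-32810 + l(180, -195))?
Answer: 323136456240/2549 ≈ 1.2677e+8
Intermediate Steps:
z = -18026/2549 (z = -2*(-8913 - 9113)/(-21947 + 16849) = -(-36052)/(-5098) = -(-36052)*(-1)/5098 = -2*9013/2549 = -18026/2549 ≈ -7.0718)
(z - 3878)*(-32810 + l(180, -195)) = (-18026/2549 - 3878)*(-32810 + 180) = -9903048/2549*(-32630) = 323136456240/2549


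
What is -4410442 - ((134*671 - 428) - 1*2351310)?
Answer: -2148618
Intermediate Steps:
-4410442 - ((134*671 - 428) - 1*2351310) = -4410442 - ((89914 - 428) - 2351310) = -4410442 - (89486 - 2351310) = -4410442 - 1*(-2261824) = -4410442 + 2261824 = -2148618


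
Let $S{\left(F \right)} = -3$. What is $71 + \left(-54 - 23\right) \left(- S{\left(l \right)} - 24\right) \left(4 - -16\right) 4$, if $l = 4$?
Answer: $129431$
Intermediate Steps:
$71 + \left(-54 - 23\right) \left(- S{\left(l \right)} - 24\right) \left(4 - -16\right) 4 = 71 + \left(-54 - 23\right) \left(\left(-1\right) \left(-3\right) - 24\right) \left(4 - -16\right) 4 = 71 + - 77 \left(3 - 24\right) \left(4 + \left(-4 + 20\right)\right) 4 = 71 + \left(-77\right) \left(-21\right) \left(4 + 16\right) 4 = 71 + 1617 \cdot 20 \cdot 4 = 71 + 1617 \cdot 80 = 71 + 129360 = 129431$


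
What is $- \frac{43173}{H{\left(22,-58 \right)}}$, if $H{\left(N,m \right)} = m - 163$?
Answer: $\frac{3321}{17} \approx 195.35$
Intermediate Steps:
$H{\left(N,m \right)} = -163 + m$
$- \frac{43173}{H{\left(22,-58 \right)}} = - \frac{43173}{-163 - 58} = - \frac{43173}{-221} = \left(-43173\right) \left(- \frac{1}{221}\right) = \frac{3321}{17}$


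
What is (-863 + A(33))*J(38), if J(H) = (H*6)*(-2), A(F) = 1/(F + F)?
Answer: 4328732/11 ≈ 3.9352e+5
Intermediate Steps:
A(F) = 1/(2*F)
J(H) = -12*H (J(H) = (6*H)*(-2) = -12*H)
(-863 + A(33))*J(38) = (-863 + (1/2)/33)*(-12*38) = (-863 + (1/2)*(1/33))*(-456) = (-863 + 1/66)*(-456) = -56957/66*(-456) = 4328732/11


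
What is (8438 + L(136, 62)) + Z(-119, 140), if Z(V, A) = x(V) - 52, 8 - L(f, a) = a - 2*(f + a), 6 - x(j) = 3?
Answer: 8731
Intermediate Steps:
x(j) = 3 (x(j) = 6 - 1*3 = 6 - 3 = 3)
L(f, a) = 8 + a + 2*f (L(f, a) = 8 - (a - 2*(f + a)) = 8 - (a - 2*(a + f)) = 8 - (a - (2*a + 2*f)) = 8 - (a + (-2*a - 2*f)) = 8 - (-a - 2*f) = 8 + (a + 2*f) = 8 + a + 2*f)
Z(V, A) = -49 (Z(V, A) = 3 - 52 = -49)
(8438 + L(136, 62)) + Z(-119, 140) = (8438 + (8 + 62 + 2*136)) - 49 = (8438 + (8 + 62 + 272)) - 49 = (8438 + 342) - 49 = 8780 - 49 = 8731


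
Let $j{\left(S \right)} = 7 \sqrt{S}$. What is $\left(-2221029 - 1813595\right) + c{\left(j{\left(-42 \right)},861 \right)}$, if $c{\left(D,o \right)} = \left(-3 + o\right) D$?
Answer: $-4034624 + 6006 i \sqrt{42} \approx -4.0346 \cdot 10^{6} + 38923.0 i$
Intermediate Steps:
$c{\left(D,o \right)} = D \left(-3 + o\right)$
$\left(-2221029 - 1813595\right) + c{\left(j{\left(-42 \right)},861 \right)} = \left(-2221029 - 1813595\right) + 7 \sqrt{-42} \left(-3 + 861\right) = -4034624 + 7 i \sqrt{42} \cdot 858 = -4034624 + 6006 i \sqrt{42}$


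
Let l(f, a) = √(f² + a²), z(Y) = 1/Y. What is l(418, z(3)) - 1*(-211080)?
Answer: 211080 + √1572517/3 ≈ 2.1150e+5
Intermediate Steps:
z(Y) = 1/Y
l(f, a) = √(a² + f²)
l(418, z(3)) - 1*(-211080) = √((1/3)² + 418²) - 1*(-211080) = √((⅓)² + 174724) + 211080 = √(⅑ + 174724) + 211080 = √(1572517/9) + 211080 = √1572517/3 + 211080 = 211080 + √1572517/3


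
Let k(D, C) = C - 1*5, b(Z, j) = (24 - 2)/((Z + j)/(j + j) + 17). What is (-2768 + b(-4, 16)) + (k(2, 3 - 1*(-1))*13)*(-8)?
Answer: -370120/139 ≈ -2662.7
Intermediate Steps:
b(Z, j) = 22/(17 + (Z + j)/(2*j)) (b(Z, j) = 22/((Z + j)/((2*j)) + 17) = 22/((Z + j)*(1/(2*j)) + 17) = 22/((Z + j)/(2*j) + 17) = 22/(17 + (Z + j)/(2*j)))
k(D, C) = -5 + C (k(D, C) = C - 5 = -5 + C)
(-2768 + b(-4, 16)) + (k(2, 3 - 1*(-1))*13)*(-8) = (-2768 + 44*16/(-4 + 35*16)) + ((-5 + (3 - 1*(-1)))*13)*(-8) = (-2768 + 44*16/(-4 + 560)) + ((-5 + (3 + 1))*13)*(-8) = (-2768 + 44*16/556) + ((-5 + 4)*13)*(-8) = (-2768 + 44*16*(1/556)) - 1*13*(-8) = (-2768 + 176/139) - 13*(-8) = -384576/139 + 104 = -370120/139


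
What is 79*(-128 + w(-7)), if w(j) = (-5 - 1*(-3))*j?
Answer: -9006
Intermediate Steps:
w(j) = -2*j (w(j) = (-5 + 3)*j = -2*j)
79*(-128 + w(-7)) = 79*(-128 - 2*(-7)) = 79*(-128 + 14) = 79*(-114) = -9006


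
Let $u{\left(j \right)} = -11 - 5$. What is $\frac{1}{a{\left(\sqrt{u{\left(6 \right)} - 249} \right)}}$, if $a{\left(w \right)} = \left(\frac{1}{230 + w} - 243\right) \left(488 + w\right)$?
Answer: $\frac{- \sqrt{265} + 230 i}{- 27209437 i + 174473 \sqrt{265}} \approx -8.4236 \cdot 10^{-6} + 2.8101 \cdot 10^{-7} i$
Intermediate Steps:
$u{\left(j \right)} = -16$
$a{\left(w \right)} = \left(-243 + \frac{1}{230 + w}\right) \left(488 + w\right)$
$\frac{1}{a{\left(\sqrt{u{\left(6 \right)} - 249} \right)}} = \frac{1}{\frac{1}{230 + \sqrt{-16 - 249}} \left(-27273832 - 174473 \sqrt{-16 - 249} - 243 \left(\sqrt{-16 - 249}\right)^{2}\right)} = \frac{1}{\frac{1}{230 + \sqrt{-265}} \left(-27273832 - 174473 \sqrt{-265} - 243 \left(\sqrt{-265}\right)^{2}\right)} = \frac{1}{\frac{1}{230 + i \sqrt{265}} \left(-27273832 - 174473 i \sqrt{265} - 243 \left(i \sqrt{265}\right)^{2}\right)} = \frac{1}{\frac{1}{230 + i \sqrt{265}} \left(-27273832 - 174473 i \sqrt{265} - -64395\right)} = \frac{1}{\frac{1}{230 + i \sqrt{265}} \left(-27273832 - 174473 i \sqrt{265} + 64395\right)} = \frac{1}{\frac{1}{230 + i \sqrt{265}} \left(-27209437 - 174473 i \sqrt{265}\right)} = \frac{230 + i \sqrt{265}}{-27209437 - 174473 i \sqrt{265}}$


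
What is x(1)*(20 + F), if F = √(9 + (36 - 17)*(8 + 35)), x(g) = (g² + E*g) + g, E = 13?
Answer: 300 + 15*√826 ≈ 731.10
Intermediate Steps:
x(g) = g² + 14*g (x(g) = (g² + 13*g) + g = g² + 14*g)
F = √826 (F = √(9 + 19*43) = √(9 + 817) = √826 ≈ 28.740)
x(1)*(20 + F) = (1*(14 + 1))*(20 + √826) = (1*15)*(20 + √826) = 15*(20 + √826) = 300 + 15*√826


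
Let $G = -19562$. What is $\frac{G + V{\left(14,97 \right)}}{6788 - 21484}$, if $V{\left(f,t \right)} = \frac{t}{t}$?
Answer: $\frac{19561}{14696} \approx 1.331$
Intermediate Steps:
$V{\left(f,t \right)} = 1$
$\frac{G + V{\left(14,97 \right)}}{6788 - 21484} = \frac{-19562 + 1}{6788 - 21484} = - \frac{19561}{-14696} = \left(-19561\right) \left(- \frac{1}{14696}\right) = \frac{19561}{14696}$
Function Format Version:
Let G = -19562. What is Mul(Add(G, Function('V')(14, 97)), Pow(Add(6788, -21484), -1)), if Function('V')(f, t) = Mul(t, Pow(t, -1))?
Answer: Rational(19561, 14696) ≈ 1.3310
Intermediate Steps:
Function('V')(f, t) = 1
Mul(Add(G, Function('V')(14, 97)), Pow(Add(6788, -21484), -1)) = Mul(Add(-19562, 1), Pow(Add(6788, -21484), -1)) = Mul(-19561, Pow(-14696, -1)) = Mul(-19561, Rational(-1, 14696)) = Rational(19561, 14696)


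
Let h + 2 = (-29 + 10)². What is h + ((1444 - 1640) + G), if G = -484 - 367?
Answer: -688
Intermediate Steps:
h = 359 (h = -2 + (-29 + 10)² = -2 + (-19)² = -2 + 361 = 359)
G = -851
h + ((1444 - 1640) + G) = 359 + ((1444 - 1640) - 851) = 359 + (-196 - 851) = 359 - 1047 = -688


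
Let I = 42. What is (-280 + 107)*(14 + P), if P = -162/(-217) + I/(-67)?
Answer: -35514478/14539 ≈ -2442.7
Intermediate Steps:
P = 1740/14539 (P = -162/(-217) + 42/(-67) = -162*(-1/217) + 42*(-1/67) = 162/217 - 42/67 = 1740/14539 ≈ 0.11968)
(-280 + 107)*(14 + P) = (-280 + 107)*(14 + 1740/14539) = -173*205286/14539 = -35514478/14539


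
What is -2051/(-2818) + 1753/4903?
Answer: 14996007/13816654 ≈ 1.0854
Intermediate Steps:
-2051/(-2818) + 1753/4903 = -2051*(-1/2818) + 1753*(1/4903) = 2051/2818 + 1753/4903 = 14996007/13816654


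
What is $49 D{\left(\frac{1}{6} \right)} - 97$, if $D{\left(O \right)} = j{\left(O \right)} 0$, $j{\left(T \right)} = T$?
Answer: $-97$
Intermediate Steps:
$D{\left(O \right)} = 0$ ($D{\left(O \right)} = O 0 = 0$)
$49 D{\left(\frac{1}{6} \right)} - 97 = 49 \cdot 0 - 97 = 0 - 97 = -97$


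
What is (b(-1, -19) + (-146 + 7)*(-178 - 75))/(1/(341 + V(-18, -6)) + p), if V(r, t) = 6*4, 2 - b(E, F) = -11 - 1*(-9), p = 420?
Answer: 12837415/153301 ≈ 83.740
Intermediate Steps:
b(E, F) = 4 (b(E, F) = 2 - (-11 - 1*(-9)) = 2 - (-11 + 9) = 2 - 1*(-2) = 2 + 2 = 4)
V(r, t) = 24
(b(-1, -19) + (-146 + 7)*(-178 - 75))/(1/(341 + V(-18, -6)) + p) = (4 + (-146 + 7)*(-178 - 75))/(1/(341 + 24) + 420) = (4 - 139*(-253))/(1/365 + 420) = (4 + 35167)/(1/365 + 420) = 35171/(153301/365) = 35171*(365/153301) = 12837415/153301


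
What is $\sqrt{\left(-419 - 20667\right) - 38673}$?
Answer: $i \sqrt{59759} \approx 244.46 i$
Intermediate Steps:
$\sqrt{\left(-419 - 20667\right) - 38673} = \sqrt{-21086 - 38673} = \sqrt{-59759} = i \sqrt{59759}$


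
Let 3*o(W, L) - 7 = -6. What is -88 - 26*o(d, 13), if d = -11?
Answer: -290/3 ≈ -96.667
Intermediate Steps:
o(W, L) = 1/3 (o(W, L) = 7/3 + (1/3)*(-6) = 7/3 - 2 = 1/3)
-88 - 26*o(d, 13) = -88 - 26*1/3 = -88 - 26/3 = -290/3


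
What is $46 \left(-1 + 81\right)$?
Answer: $3680$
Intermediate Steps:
$46 \left(-1 + 81\right) = 46 \cdot 80 = 3680$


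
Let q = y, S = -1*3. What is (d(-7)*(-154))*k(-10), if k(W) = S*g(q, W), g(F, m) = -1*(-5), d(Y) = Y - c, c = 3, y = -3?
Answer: -23100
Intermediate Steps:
S = -3
q = -3
d(Y) = -3 + Y (d(Y) = Y - 1*3 = Y - 3 = -3 + Y)
g(F, m) = 5
k(W) = -15 (k(W) = -3*5 = -15)
(d(-7)*(-154))*k(-10) = ((-3 - 7)*(-154))*(-15) = -10*(-154)*(-15) = 1540*(-15) = -23100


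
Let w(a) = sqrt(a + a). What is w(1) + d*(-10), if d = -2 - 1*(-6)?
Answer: -40 + sqrt(2) ≈ -38.586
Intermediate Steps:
w(a) = sqrt(2)*sqrt(a) (w(a) = sqrt(2*a) = sqrt(2)*sqrt(a))
d = 4 (d = -2 + 6 = 4)
w(1) + d*(-10) = sqrt(2)*sqrt(1) + 4*(-10) = sqrt(2)*1 - 40 = sqrt(2) - 40 = -40 + sqrt(2)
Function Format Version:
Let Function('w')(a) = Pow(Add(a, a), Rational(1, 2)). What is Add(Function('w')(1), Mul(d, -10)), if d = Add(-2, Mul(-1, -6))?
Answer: Add(-40, Pow(2, Rational(1, 2))) ≈ -38.586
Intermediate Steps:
Function('w')(a) = Mul(Pow(2, Rational(1, 2)), Pow(a, Rational(1, 2))) (Function('w')(a) = Pow(Mul(2, a), Rational(1, 2)) = Mul(Pow(2, Rational(1, 2)), Pow(a, Rational(1, 2))))
d = 4 (d = Add(-2, 6) = 4)
Add(Function('w')(1), Mul(d, -10)) = Add(Mul(Pow(2, Rational(1, 2)), Pow(1, Rational(1, 2))), Mul(4, -10)) = Add(Mul(Pow(2, Rational(1, 2)), 1), -40) = Add(Pow(2, Rational(1, 2)), -40) = Add(-40, Pow(2, Rational(1, 2)))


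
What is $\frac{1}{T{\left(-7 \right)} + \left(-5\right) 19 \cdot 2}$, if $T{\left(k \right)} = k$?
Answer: $- \frac{1}{197} \approx -0.0050761$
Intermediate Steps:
$\frac{1}{T{\left(-7 \right)} + \left(-5\right) 19 \cdot 2} = \frac{1}{-7 + \left(-5\right) 19 \cdot 2} = \frac{1}{-7 - 190} = \frac{1}{-197} = - \frac{1}{197}$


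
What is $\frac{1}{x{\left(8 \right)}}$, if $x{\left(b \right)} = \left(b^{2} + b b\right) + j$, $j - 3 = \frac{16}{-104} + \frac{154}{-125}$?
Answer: $\frac{1625}{210623} \approx 0.0077152$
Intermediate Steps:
$j = \frac{2623}{1625}$ ($j = 3 + \left(\frac{16}{-104} + \frac{154}{-125}\right) = 3 + \left(16 \left(- \frac{1}{104}\right) + 154 \left(- \frac{1}{125}\right)\right) = 3 - \frac{2252}{1625} = \frac{2623}{1625} \approx 1.6142$)
$x{\left(b \right)} = \frac{2623}{1625} + 2 b^{2}$ ($x{\left(b \right)} = \left(b^{2} + b b\right) + \frac{2623}{1625} = \left(b^{2} + b^{2}\right) + \frac{2623}{1625} = 2 b^{2} + \frac{2623}{1625} = \frac{2623}{1625} + 2 b^{2}$)
$\frac{1}{x{\left(8 \right)}} = \frac{1}{\frac{2623}{1625} + 2 \cdot 8^{2}} = \frac{1}{\frac{2623}{1625} + 2 \cdot 64} = \frac{1}{\frac{2623}{1625} + 128} = \frac{1}{\frac{210623}{1625}} = \frac{1625}{210623}$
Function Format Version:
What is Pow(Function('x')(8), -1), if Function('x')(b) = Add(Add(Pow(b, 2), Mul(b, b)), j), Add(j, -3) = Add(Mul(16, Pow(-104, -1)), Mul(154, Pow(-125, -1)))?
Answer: Rational(1625, 210623) ≈ 0.0077152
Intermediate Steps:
j = Rational(2623, 1625) (j = Add(3, Add(Mul(16, Pow(-104, -1)), Mul(154, Pow(-125, -1)))) = Add(3, Add(Mul(16, Rational(-1, 104)), Mul(154, Rational(-1, 125)))) = Add(3, Add(Rational(-2, 13), Rational(-154, 125))) = Add(3, Rational(-2252, 1625)) = Rational(2623, 1625) ≈ 1.6142)
Function('x')(b) = Add(Rational(2623, 1625), Mul(2, Pow(b, 2))) (Function('x')(b) = Add(Add(Pow(b, 2), Mul(b, b)), Rational(2623, 1625)) = Add(Add(Pow(b, 2), Pow(b, 2)), Rational(2623, 1625)) = Add(Mul(2, Pow(b, 2)), Rational(2623, 1625)) = Add(Rational(2623, 1625), Mul(2, Pow(b, 2))))
Pow(Function('x')(8), -1) = Pow(Add(Rational(2623, 1625), Mul(2, Pow(8, 2))), -1) = Pow(Add(Rational(2623, 1625), Mul(2, 64)), -1) = Pow(Add(Rational(2623, 1625), 128), -1) = Pow(Rational(210623, 1625), -1) = Rational(1625, 210623)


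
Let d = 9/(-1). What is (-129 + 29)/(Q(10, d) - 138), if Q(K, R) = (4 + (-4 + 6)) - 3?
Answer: 20/27 ≈ 0.74074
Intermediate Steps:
d = -9 (d = 9*(-1) = -9)
Q(K, R) = 3 (Q(K, R) = (4 + 2) - 3 = 6 - 3 = 3)
(-129 + 29)/(Q(10, d) - 138) = (-129 + 29)/(3 - 138) = -100/(-135) = -100*(-1/135) = 20/27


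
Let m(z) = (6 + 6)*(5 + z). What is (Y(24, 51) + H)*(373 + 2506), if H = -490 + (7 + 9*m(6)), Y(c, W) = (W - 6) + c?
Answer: 2228346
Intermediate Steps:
m(z) = 60 + 12*z (m(z) = 12*(5 + z) = 60 + 12*z)
Y(c, W) = -6 + W + c (Y(c, W) = (-6 + W) + c = -6 + W + c)
H = 705 (H = -490 + (7 + 9*(60 + 12*6)) = -490 + (7 + 9*(60 + 72)) = -490 + (7 + 9*132) = -490 + (7 + 1188) = -490 + 1195 = 705)
(Y(24, 51) + H)*(373 + 2506) = ((-6 + 51 + 24) + 705)*(373 + 2506) = (69 + 705)*2879 = 774*2879 = 2228346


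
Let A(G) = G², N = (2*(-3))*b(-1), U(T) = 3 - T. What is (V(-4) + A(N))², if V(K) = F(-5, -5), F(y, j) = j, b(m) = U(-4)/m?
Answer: 3094081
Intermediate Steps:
b(m) = 7/m (b(m) = (3 - 1*(-4))/m = (3 + 4)/m = 7/m)
V(K) = -5
N = 42 (N = (2*(-3))*(7/(-1)) = -42*(-1) = -6*(-7) = 42)
(V(-4) + A(N))² = (-5 + 42²)² = (-5 + 1764)² = 1759² = 3094081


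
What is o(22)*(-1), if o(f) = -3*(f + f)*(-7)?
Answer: -924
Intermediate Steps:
o(f) = 42*f (o(f) = -6*f*(-7) = 42*f)
o(22)*(-1) = (42*22)*(-1) = 924*(-1) = -924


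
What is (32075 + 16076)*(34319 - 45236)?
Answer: -525664467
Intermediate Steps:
(32075 + 16076)*(34319 - 45236) = 48151*(-10917) = -525664467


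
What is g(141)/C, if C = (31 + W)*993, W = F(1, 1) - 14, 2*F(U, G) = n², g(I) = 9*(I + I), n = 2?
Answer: 846/6289 ≈ 0.13452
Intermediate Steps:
g(I) = 18*I (g(I) = 9*(2*I) = 18*I)
F(U, G) = 2 (F(U, G) = (½)*2² = (½)*4 = 2)
W = -12 (W = 2 - 14 = -12)
C = 18867 (C = (31 - 12)*993 = 19*993 = 18867)
g(141)/C = (18*141)/18867 = 2538*(1/18867) = 846/6289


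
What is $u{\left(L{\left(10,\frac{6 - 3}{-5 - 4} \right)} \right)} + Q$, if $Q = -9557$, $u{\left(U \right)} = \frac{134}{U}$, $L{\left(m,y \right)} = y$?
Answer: $-9959$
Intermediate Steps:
$u{\left(L{\left(10,\frac{6 - 3}{-5 - 4} \right)} \right)} + Q = \frac{134}{\left(6 - 3\right) \frac{1}{-5 - 4}} - 9557 = \frac{134}{3 \frac{1}{-9}} - 9557 = \frac{134}{3 \left(- \frac{1}{9}\right)} - 9557 = \frac{134}{- \frac{1}{3}} - 9557 = 134 \left(-3\right) - 9557 = -402 - 9557 = -9959$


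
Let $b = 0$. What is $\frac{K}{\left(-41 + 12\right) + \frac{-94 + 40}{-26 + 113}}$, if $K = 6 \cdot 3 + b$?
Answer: $- \frac{522}{859} \approx -0.60768$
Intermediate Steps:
$K = 18$ ($K = 6 \cdot 3 + 0 = 18 + 0 = 18$)
$\frac{K}{\left(-41 + 12\right) + \frac{-94 + 40}{-26 + 113}} = \frac{1}{\left(-41 + 12\right) + \frac{-94 + 40}{-26 + 113}} \cdot 18 = \frac{1}{-29 - \frac{54}{87}} \cdot 18 = \frac{1}{-29 - \frac{18}{29}} \cdot 18 = \frac{1}{- \frac{859}{29}} \cdot 18 = \left(- \frac{29}{859}\right) 18 = - \frac{522}{859}$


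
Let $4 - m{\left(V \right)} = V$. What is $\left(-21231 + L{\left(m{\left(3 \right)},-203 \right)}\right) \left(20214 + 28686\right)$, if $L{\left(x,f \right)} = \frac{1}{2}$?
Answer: $-1038171450$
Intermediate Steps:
$m{\left(V \right)} = 4 - V$
$L{\left(x,f \right)} = \frac{1}{2}$
$\left(-21231 + L{\left(m{\left(3 \right)},-203 \right)}\right) \left(20214 + 28686\right) = \left(-21231 + \frac{1}{2}\right) \left(20214 + 28686\right) = \left(- \frac{42461}{2}\right) 48900 = -1038171450$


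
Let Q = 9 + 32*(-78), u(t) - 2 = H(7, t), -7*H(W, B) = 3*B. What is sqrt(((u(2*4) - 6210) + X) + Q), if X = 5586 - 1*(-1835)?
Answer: I*sqrt(62594)/7 ≈ 35.741*I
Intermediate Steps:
H(W, B) = -3*B/7
X = 7421 (X = 5586 + 1835 = 7421)
u(t) = 2 - 3*t/7
Q = -2487 (Q = 9 - 2496 = -2487)
sqrt(((u(2*4) - 6210) + X) + Q) = sqrt((((2 - 6*4/7) - 6210) + 7421) - 2487) = sqrt((((2 - 3/7*8) - 6210) + 7421) - 2487) = sqrt((((2 - 24/7) - 6210) + 7421) - 2487) = sqrt(((-10/7 - 6210) + 7421) - 2487) = sqrt((-43480/7 + 7421) - 2487) = sqrt(8467/7 - 2487) = sqrt(-8942/7) = I*sqrt(62594)/7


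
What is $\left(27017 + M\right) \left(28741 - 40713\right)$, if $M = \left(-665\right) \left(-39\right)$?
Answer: $-633941344$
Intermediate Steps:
$M = 25935$
$\left(27017 + M\right) \left(28741 - 40713\right) = \left(27017 + 25935\right) \left(28741 - 40713\right) = 52952 \left(-11972\right) = -633941344$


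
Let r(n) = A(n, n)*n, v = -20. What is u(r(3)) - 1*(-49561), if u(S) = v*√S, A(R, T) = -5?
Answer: 49561 - 20*I*√15 ≈ 49561.0 - 77.46*I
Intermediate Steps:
r(n) = -5*n
u(S) = -20*√S
u(r(3)) - 1*(-49561) = -20*I*√15 - 1*(-49561) = -20*I*√15 + 49561 = 49561 - 20*I*√15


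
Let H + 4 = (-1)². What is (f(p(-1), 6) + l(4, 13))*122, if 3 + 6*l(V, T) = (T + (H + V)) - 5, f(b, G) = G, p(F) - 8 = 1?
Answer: 854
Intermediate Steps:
p(F) = 9 (p(F) = 8 + 1 = 9)
H = -3 (H = -4 + (-1)² = -4 + 1 = -3)
l(V, T) = -11/6 + T/6 + V/6 (l(V, T) = -½ + ((T + (-3 + V)) - 5)/6 = -½ + ((-3 + T + V) - 5)/6 = -½ + (-8 + T + V)/6 = -½ + (-4/3 + T/6 + V/6) = -11/6 + T/6 + V/6)
(f(p(-1), 6) + l(4, 13))*122 = (6 + (-11/6 + (⅙)*13 + (⅙)*4))*122 = (6 + (-11/6 + 13/6 + ⅔))*122 = (6 + 1)*122 = 7*122 = 854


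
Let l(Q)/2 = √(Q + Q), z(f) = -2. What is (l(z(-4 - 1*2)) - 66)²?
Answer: 4340 - 528*I ≈ 4340.0 - 528.0*I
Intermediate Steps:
l(Q) = 2*√2*√Q (l(Q) = 2*√(Q + Q) = 2*√(2*Q) = 2*(√2*√Q) = 2*√2*√Q)
(l(z(-4 - 1*2)) - 66)² = (2*√2*√(-2) - 66)² = (2*√2*(I*√2) - 66)² = (4*I - 66)² = (-66 + 4*I)²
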